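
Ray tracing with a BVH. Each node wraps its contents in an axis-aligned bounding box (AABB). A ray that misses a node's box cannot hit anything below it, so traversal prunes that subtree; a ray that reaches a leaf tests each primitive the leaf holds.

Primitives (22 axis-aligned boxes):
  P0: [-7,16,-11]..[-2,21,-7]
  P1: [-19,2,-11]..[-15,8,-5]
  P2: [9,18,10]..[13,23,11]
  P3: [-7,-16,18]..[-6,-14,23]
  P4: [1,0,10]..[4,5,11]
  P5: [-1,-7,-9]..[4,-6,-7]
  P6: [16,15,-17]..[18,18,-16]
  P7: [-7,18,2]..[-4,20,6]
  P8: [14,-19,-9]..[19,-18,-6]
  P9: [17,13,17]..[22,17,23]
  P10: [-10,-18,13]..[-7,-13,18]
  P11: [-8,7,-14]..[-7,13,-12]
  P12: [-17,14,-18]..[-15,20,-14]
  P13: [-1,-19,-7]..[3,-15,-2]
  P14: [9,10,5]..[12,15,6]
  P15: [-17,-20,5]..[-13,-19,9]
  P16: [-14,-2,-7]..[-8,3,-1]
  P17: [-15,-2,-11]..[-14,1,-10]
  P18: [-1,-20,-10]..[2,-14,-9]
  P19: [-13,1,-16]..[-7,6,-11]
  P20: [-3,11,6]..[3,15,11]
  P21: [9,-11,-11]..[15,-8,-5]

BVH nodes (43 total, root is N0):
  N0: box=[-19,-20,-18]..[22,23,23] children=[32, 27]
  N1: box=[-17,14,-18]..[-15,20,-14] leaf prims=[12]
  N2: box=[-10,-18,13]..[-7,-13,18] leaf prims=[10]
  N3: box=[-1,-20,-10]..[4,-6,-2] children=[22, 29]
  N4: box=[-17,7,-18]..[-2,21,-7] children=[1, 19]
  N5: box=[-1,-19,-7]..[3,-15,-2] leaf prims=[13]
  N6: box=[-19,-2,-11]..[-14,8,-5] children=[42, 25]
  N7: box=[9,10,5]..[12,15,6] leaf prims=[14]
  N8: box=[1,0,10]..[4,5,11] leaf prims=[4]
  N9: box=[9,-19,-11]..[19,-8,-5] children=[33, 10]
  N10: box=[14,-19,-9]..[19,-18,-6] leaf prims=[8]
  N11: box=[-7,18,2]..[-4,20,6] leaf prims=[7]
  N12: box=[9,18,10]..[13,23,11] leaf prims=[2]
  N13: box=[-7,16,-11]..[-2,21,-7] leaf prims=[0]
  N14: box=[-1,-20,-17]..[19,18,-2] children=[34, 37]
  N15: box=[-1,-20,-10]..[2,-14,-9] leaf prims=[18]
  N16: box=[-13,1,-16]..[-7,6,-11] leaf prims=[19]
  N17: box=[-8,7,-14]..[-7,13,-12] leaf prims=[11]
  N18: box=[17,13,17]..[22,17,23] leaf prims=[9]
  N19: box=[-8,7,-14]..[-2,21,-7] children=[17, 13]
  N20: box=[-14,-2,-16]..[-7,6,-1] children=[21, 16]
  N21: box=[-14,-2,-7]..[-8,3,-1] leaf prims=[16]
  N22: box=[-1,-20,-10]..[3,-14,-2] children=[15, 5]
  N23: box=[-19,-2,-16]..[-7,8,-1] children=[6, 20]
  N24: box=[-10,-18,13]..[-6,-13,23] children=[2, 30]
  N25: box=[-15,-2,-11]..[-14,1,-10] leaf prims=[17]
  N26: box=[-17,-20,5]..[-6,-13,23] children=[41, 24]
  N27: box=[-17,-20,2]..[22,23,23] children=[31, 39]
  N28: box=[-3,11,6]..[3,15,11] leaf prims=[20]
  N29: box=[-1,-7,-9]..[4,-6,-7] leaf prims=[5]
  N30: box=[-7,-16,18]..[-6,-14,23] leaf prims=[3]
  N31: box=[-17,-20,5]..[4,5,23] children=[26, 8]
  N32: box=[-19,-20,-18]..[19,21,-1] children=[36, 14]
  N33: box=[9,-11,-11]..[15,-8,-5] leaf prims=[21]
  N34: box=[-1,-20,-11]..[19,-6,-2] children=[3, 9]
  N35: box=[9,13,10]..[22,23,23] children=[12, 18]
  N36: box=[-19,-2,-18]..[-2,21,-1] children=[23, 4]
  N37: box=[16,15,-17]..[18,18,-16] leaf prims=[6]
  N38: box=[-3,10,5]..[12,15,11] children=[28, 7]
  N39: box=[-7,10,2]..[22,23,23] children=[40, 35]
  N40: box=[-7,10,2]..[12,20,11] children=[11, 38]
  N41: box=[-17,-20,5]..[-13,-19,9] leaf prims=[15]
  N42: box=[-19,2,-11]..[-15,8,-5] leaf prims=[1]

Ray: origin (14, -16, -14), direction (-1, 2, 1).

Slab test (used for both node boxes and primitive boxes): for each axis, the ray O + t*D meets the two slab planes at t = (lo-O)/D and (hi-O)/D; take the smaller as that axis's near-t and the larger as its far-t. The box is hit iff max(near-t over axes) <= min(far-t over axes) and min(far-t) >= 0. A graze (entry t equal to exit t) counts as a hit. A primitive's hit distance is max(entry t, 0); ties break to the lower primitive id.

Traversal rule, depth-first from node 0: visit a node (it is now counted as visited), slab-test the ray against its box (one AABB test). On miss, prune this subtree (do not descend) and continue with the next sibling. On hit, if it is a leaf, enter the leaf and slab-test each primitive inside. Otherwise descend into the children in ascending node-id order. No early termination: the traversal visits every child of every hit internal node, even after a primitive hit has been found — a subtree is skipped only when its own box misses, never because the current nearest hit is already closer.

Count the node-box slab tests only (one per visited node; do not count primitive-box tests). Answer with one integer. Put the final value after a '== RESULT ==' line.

Walk:
N0 x:[-8,33] y:[-2,39/2] z:[-4,37] -> hit [-2,39/2], descend [27, 32]
  N27 x:[-8,31] y:[-2,39/2] z:[16,37] -> hit [16,39/2], descend [31, 39]
    N31 x:[10,31] y:[-2,21/2] z:[19,37] -> miss, prune
    N39 x:[-8,21] y:[13,39/2] z:[16,37] -> hit [16,39/2], descend [35, 40]
      N35 x:[-8,5] y:[29/2,39/2] z:[24,37] -> miss, prune
      N40 x:[2,21] y:[13,18] z:[16,25] -> hit [16,18], descend [11, 38]
        N11 x:[18,21] y:[17,18] z:[16,20] -> hit [18,18] leaf, test {P7@t=18}
        N38 x:[2,17] y:[13,31/2] z:[19,25] -> miss, prune
  N32 x:[-5,33] y:[-2,37/2] z:[-4,13] -> hit [-2,13], descend [14, 36]
    N14 x:[-5,15] y:[-2,17] z:[-3,12] -> hit [-2,12], descend [34, 37]
      N34 x:[-5,15] y:[-2,5] z:[3,12] -> hit [3,5], descend [3, 9]
        N3 x:[10,15] y:[-2,5] z:[4,12] -> miss, prune
        N9 x:[-5,5] y:[-3/2,4] z:[3,9] -> hit [3,4], descend [10, 33]
          N10 x:[-5,0] y:[-3/2,-1] z:[5,8] -> miss, prune
          N33 x:[-1,5] y:[5/2,4] z:[3,9] -> hit [3,4] leaf, test {P21@t=3}
      N37 x:[-4,-2] y:[31/2,17] z:[-3,-2] -> miss, prune
    N36 x:[16,33] y:[7,37/2] z:[-4,13] -> miss, prune

Visited [0, 27, 31, 39, 35, 40, 11, 38, 32, 14, 34, 3, 9, 10, 33, 37, 36]. Tests: 17 box, 2 leaf. Nearest: P21.

== RESULT ==
17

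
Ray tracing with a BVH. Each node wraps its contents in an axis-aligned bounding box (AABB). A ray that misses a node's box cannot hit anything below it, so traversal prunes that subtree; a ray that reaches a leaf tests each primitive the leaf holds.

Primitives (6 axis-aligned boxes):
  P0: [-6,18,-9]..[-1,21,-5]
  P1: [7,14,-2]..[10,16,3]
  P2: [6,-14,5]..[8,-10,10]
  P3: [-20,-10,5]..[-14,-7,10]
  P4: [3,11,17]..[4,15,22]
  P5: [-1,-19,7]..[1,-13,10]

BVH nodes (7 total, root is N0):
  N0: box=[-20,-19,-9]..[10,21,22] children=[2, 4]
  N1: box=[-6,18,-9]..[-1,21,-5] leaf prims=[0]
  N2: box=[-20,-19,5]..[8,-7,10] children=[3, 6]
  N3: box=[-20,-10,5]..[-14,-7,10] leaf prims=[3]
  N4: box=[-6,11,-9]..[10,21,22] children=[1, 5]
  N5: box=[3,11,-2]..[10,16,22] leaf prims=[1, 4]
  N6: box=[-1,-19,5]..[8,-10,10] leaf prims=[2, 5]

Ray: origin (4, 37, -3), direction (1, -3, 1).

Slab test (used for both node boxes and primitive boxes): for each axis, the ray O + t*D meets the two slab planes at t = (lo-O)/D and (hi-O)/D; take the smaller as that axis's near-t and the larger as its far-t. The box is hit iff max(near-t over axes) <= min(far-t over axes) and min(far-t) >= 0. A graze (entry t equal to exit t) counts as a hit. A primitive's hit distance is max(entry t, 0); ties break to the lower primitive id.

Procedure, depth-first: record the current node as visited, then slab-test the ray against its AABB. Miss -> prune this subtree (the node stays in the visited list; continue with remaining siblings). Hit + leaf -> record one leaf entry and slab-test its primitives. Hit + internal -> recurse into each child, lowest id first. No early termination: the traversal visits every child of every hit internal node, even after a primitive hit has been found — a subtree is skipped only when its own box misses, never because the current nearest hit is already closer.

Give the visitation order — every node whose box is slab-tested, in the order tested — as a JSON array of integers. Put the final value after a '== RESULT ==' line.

Trace the traversal:
N0 x:[-24,6] y:[16/3,56/3] z:[-6,25] -> hit [16/3,6], descend [2, 4]
  N2 x:[-24,4] y:[44/3,56/3] z:[8,13] -> miss, prune
  N4 x:[-10,6] y:[16/3,26/3] z:[-6,25] -> hit [16/3,6], descend [1, 5]
    N1 x:[-10,-5] y:[16/3,19/3] z:[-6,-2] -> miss, prune
    N5 x:[-1,6] y:[7,26/3] z:[1,25] -> miss, prune

Summary -> nodes [0, 2, 4, 1, 5]; box-tests=5; leaf-entries=0; first=miss

== RESULT ==
[0, 2, 4, 1, 5]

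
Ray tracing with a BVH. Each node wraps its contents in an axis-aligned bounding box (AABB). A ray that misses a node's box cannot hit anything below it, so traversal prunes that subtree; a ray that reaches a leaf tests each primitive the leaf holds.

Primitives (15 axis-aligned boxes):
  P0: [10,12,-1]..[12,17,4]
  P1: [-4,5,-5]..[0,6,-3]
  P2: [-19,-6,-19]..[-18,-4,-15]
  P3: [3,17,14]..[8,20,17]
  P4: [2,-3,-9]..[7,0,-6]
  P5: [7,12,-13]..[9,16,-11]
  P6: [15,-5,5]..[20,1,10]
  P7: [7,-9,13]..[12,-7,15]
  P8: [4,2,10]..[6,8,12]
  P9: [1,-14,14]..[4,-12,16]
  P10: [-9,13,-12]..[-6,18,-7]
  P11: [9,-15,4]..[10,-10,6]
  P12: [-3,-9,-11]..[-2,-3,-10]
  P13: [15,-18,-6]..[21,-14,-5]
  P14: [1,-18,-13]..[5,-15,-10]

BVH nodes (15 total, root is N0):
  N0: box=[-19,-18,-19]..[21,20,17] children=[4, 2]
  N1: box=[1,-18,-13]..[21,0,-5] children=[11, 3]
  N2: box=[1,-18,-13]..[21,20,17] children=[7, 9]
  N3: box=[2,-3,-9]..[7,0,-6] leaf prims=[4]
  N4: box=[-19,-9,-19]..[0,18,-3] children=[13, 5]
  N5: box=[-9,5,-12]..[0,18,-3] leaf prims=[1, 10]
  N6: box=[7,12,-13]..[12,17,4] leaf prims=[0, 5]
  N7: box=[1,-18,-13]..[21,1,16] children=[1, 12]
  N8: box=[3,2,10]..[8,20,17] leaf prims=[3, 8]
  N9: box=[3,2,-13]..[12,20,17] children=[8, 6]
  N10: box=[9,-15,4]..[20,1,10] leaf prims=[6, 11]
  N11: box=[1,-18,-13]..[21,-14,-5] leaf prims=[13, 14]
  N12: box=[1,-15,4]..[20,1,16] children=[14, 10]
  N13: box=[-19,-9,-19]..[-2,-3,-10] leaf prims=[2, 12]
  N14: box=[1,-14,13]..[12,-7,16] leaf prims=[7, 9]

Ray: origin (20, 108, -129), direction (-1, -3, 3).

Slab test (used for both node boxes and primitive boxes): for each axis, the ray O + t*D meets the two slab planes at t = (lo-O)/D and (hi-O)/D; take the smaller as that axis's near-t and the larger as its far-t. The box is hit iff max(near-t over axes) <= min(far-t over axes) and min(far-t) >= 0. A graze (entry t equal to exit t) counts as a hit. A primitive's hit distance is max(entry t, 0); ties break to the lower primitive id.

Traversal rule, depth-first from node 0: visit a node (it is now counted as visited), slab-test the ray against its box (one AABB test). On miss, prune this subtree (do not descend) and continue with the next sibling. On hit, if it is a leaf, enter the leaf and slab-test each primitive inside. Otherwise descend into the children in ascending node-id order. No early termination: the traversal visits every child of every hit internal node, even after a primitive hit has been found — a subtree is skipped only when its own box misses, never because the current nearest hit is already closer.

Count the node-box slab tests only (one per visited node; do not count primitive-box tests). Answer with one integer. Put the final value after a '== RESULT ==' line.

Walk:
N0 x:[-1,39] y:[88/3,42] z:[110/3,146/3] -> hit [110/3,39], descend [2, 4]
  N2 x:[-1,19] y:[88/3,42] z:[116/3,146/3] -> miss, prune
  N4 x:[20,39] y:[30,39] z:[110/3,42] -> hit [110/3,39], descend [5, 13]
    N5 x:[20,29] y:[30,103/3] z:[39,42] -> miss, prune
    N13 x:[22,39] y:[37,39] z:[110/3,119/3] -> hit [37,39] leaf, test {P2@t=38, P12(miss)}

5 AABB tests over nodes [0, 2, 4, 5, 13]; 1 leaf entered; closest P2.

== RESULT ==
5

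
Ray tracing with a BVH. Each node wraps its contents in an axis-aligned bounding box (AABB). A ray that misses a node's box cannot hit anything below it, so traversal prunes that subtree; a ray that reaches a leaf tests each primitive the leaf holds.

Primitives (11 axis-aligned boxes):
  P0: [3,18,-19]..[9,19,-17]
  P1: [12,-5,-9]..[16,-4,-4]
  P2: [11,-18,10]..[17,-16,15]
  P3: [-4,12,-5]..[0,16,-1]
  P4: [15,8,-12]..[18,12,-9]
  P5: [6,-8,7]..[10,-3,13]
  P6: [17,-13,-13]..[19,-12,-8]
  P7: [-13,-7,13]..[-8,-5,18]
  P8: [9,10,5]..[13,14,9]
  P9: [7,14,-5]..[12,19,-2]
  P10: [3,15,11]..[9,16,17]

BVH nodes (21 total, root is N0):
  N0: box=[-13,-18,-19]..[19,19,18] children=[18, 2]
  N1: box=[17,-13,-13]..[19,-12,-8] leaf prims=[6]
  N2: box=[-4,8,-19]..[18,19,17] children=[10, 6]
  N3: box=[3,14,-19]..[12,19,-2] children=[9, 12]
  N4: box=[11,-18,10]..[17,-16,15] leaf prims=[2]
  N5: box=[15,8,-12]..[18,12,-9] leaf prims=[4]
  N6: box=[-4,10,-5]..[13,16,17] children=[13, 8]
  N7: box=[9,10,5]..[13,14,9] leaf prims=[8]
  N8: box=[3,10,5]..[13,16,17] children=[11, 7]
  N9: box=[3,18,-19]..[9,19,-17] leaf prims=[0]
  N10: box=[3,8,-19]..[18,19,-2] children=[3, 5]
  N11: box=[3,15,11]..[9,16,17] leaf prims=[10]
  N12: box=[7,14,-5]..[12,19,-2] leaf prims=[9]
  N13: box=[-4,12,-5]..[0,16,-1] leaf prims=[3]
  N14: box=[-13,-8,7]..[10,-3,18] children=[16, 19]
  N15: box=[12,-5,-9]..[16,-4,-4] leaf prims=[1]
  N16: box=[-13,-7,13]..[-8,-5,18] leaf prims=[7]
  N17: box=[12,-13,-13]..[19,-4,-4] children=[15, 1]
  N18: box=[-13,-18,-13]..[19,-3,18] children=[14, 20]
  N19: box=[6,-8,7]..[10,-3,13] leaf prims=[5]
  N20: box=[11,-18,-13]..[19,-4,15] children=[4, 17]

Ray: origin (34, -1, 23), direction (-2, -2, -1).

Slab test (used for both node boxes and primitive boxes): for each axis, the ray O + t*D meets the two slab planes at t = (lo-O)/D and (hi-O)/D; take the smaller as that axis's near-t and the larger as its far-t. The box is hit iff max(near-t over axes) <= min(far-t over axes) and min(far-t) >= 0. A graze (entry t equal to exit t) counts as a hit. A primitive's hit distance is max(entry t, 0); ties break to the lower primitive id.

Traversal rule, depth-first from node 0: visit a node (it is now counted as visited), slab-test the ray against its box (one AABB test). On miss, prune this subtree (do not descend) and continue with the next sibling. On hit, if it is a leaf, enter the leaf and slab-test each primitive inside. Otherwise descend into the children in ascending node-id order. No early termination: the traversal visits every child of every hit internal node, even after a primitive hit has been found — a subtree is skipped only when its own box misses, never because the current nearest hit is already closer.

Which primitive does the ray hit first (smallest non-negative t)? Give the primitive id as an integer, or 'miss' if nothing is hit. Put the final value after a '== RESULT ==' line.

Walk:
N0 x:[15/2,47/2] y:[-10,17/2] z:[5,42] -> hit [15/2,17/2], descend [2, 18]
  N2 x:[8,19] y:[-10,-9/2] z:[6,42] -> miss, prune
  N18 x:[15/2,47/2] y:[1,17/2] z:[5,36] -> hit [15/2,17/2], descend [14, 20]
    N14 x:[12,47/2] y:[1,7/2] z:[5,16] -> miss, prune
    N20 x:[15/2,23/2] y:[3/2,17/2] z:[8,36] -> hit [8,17/2], descend [4, 17]
      N4 x:[17/2,23/2] y:[15/2,17/2] z:[8,13] -> hit [17/2,17/2] leaf, test {P2@t=17/2}
      N17 x:[15/2,11] y:[3/2,6] z:[27,36] -> miss, prune

Summary -> nodes [0, 2, 18, 14, 20, 4, 17]; box-tests=7; leaf-entries=1; first=P2

== RESULT ==
2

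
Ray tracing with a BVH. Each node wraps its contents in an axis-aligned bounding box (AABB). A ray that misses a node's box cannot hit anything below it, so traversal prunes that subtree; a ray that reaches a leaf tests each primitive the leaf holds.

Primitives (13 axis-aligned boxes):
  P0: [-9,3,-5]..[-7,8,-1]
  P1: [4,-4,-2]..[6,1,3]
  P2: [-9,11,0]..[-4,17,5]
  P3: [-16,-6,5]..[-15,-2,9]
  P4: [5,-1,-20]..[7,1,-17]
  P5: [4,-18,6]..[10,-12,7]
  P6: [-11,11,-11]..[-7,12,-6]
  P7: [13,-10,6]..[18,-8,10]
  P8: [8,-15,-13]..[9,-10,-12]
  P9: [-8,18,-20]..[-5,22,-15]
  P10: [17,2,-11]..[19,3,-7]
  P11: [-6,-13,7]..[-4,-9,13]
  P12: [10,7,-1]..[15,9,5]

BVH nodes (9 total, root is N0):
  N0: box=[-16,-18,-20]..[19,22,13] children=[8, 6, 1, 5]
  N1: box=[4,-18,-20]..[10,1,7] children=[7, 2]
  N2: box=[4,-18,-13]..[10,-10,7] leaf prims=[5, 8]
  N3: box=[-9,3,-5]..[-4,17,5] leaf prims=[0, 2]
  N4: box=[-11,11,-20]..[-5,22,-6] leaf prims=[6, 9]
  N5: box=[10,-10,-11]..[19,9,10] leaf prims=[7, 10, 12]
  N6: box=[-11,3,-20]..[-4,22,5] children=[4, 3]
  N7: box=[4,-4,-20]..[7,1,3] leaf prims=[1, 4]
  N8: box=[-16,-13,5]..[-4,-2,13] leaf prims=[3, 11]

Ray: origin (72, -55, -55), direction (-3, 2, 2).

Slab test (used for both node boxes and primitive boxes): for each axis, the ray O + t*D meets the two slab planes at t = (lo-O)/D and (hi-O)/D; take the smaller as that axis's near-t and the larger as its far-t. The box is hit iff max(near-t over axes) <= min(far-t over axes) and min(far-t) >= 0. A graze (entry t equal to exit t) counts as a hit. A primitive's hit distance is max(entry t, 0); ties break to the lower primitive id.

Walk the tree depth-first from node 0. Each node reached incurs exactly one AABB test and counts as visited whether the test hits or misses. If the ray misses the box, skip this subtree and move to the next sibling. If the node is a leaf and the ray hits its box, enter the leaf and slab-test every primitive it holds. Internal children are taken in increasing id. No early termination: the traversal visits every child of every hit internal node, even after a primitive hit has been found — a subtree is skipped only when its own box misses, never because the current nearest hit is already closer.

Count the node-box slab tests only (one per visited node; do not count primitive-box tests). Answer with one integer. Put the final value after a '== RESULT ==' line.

Trace the traversal:
N0 x:[53/3,88/3] y:[37/2,77/2] z:[35/2,34] -> hit [37/2,88/3], descend [1, 5, 6, 8]
  N1 x:[62/3,68/3] y:[37/2,28] z:[35/2,31] -> hit [62/3,68/3], descend [2, 7]
    N2 x:[62/3,68/3] y:[37/2,45/2] z:[21,31] -> hit [21,45/2] leaf, test {P5(miss), P8@t=21}
    N7 x:[65/3,68/3] y:[51/2,28] z:[35/2,29] -> miss, prune
  N5 x:[53/3,62/3] y:[45/2,32] z:[22,65/2] -> miss, prune
  N6 x:[76/3,83/3] y:[29,77/2] z:[35/2,30] -> miss, prune
  N8 x:[76/3,88/3] y:[21,53/2] z:[30,34] -> miss, prune

Summary -> nodes [0, 1, 2, 7, 5, 6, 8]; box-tests=7; leaf-entries=1; first=P8

== RESULT ==
7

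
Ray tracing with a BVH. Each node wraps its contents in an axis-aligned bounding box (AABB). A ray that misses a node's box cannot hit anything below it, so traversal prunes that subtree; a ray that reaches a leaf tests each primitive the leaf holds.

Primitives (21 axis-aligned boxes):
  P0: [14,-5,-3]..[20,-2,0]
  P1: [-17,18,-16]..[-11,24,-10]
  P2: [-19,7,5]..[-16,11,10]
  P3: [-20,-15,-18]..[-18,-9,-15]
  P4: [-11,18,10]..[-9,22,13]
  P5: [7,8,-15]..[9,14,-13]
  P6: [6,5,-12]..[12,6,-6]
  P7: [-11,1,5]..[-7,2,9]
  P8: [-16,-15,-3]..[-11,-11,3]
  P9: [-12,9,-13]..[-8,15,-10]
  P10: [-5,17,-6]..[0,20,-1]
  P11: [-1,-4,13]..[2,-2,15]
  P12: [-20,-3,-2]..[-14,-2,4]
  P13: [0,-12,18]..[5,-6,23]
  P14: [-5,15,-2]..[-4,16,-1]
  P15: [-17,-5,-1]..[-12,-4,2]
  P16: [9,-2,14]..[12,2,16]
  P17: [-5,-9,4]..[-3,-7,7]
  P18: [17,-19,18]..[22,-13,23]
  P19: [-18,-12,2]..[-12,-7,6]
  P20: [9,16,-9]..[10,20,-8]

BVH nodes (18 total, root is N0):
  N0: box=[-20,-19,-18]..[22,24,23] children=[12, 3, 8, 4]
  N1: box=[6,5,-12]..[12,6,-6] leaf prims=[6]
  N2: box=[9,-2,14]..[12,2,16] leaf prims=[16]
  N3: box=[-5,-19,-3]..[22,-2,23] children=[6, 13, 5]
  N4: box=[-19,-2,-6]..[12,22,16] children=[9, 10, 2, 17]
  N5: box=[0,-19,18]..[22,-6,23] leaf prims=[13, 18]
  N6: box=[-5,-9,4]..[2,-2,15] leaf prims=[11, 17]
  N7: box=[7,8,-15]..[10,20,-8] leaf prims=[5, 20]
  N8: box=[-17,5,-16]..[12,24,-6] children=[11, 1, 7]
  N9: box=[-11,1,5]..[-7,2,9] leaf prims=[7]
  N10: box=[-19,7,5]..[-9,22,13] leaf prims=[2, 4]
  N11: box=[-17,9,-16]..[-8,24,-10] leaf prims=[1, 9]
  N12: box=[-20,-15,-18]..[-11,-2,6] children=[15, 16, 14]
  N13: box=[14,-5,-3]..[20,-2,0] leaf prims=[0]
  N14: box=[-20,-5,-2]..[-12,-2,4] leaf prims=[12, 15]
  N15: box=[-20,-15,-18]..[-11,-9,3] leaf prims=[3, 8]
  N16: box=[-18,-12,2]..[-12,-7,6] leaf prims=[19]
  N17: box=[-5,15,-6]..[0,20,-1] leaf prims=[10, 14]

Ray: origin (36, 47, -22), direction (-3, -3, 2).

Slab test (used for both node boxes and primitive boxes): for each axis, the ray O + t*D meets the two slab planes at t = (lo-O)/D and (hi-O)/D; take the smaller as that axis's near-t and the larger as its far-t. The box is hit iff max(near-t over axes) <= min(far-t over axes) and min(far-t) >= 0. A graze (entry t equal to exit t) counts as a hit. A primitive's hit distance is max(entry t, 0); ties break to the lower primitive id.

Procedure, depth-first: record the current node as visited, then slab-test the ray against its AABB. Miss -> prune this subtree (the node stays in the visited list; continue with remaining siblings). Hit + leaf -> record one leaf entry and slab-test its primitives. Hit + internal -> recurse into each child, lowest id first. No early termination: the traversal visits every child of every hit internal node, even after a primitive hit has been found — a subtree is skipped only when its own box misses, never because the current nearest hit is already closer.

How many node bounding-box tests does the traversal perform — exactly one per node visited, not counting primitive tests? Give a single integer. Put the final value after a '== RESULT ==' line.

Walk:
N0 x:[14/3,56/3] y:[23/3,22] z:[2,45/2] -> hit [23/3,56/3], descend [3, 4, 8, 12]
  N3 x:[14/3,41/3] y:[49/3,22] z:[19/2,45/2] -> miss, prune
  N4 x:[8,55/3] y:[25/3,49/3] z:[8,19] -> hit [25/3,49/3], descend [2, 9, 10, 17]
    N2 x:[8,9] y:[15,49/3] z:[18,19] -> miss, prune
    N9 x:[43/3,47/3] y:[15,46/3] z:[27/2,31/2] -> hit [15,46/3] leaf, test {P7@t=15}
    N10 x:[15,55/3] y:[25/3,40/3] z:[27/2,35/2] -> miss, prune
    N17 x:[12,41/3] y:[9,32/3] z:[8,21/2] -> miss, prune
  N8 x:[8,53/3] y:[23/3,14] z:[3,8] -> hit [8,8], descend [1, 7, 11]
    N1 x:[8,10] y:[41/3,14] z:[5,8] -> miss, prune
    N7 x:[26/3,29/3] y:[9,13] z:[7/2,7] -> miss, prune
    N11 x:[44/3,53/3] y:[23/3,38/3] z:[3,6] -> miss, prune
  N12 x:[47/3,56/3] y:[49/3,62/3] z:[2,14] -> miss, prune

order=[0, 3, 4, 2, 9, 10, 17, 8, 1, 7, 11, 12]  |boxes|=12  |leaves|=1  hit=P7

== RESULT ==
12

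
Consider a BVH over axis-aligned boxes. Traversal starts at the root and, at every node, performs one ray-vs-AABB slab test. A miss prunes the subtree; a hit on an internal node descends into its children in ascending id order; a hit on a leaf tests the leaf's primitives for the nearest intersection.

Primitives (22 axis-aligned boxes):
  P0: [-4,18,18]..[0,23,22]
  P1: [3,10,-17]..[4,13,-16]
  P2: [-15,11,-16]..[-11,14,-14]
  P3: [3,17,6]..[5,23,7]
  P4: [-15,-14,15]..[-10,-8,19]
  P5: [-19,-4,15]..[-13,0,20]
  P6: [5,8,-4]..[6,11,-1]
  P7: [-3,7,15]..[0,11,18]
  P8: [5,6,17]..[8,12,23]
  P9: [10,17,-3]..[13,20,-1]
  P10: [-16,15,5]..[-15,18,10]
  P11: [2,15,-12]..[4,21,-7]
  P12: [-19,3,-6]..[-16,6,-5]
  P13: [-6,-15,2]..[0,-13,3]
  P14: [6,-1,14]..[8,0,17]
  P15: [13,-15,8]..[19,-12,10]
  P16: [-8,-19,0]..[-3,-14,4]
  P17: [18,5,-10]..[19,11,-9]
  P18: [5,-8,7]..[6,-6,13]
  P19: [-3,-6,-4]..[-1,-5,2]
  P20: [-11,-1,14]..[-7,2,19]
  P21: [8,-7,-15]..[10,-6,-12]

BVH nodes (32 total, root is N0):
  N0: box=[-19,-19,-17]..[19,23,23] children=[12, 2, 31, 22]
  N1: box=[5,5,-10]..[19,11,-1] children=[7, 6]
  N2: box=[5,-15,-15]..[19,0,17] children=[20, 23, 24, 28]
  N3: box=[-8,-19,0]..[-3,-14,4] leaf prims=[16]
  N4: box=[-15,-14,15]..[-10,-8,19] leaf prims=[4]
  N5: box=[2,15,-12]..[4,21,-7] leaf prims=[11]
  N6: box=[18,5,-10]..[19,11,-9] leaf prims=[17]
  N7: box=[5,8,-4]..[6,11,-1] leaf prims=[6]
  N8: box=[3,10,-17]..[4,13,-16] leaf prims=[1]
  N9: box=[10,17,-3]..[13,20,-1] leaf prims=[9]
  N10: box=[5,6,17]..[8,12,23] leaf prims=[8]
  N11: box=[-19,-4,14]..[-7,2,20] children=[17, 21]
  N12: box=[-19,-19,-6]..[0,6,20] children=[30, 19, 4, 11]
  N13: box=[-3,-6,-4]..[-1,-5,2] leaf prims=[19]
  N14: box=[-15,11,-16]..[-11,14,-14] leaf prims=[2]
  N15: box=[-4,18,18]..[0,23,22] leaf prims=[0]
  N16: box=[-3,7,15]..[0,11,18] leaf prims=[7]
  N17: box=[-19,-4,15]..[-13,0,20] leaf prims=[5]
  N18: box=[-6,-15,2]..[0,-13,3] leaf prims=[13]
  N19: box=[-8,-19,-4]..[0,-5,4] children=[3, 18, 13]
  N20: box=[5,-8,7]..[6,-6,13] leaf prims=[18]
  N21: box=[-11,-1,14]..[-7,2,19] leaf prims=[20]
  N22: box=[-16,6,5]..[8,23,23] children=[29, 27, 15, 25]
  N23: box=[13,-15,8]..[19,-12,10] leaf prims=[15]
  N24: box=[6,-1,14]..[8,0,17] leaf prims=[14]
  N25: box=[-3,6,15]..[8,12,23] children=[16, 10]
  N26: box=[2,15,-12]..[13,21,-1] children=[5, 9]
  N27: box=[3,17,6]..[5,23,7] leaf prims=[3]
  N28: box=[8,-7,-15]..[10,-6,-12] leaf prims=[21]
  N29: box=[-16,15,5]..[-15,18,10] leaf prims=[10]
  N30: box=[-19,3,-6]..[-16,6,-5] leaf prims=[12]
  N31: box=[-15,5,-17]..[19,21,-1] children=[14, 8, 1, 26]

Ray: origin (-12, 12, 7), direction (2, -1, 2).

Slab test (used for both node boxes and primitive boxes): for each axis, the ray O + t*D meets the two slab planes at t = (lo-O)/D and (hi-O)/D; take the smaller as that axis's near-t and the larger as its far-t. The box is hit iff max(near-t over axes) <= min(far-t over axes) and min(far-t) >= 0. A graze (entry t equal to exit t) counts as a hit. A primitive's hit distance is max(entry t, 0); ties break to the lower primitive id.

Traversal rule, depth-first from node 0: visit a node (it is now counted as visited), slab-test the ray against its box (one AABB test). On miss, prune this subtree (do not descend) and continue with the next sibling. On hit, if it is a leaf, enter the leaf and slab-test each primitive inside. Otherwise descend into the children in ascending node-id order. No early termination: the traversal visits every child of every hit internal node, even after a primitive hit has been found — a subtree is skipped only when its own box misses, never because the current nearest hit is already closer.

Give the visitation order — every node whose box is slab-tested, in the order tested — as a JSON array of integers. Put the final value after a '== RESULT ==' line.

Traverse from the root:
N0 x:[-7/2,31/2] y:[-11,31] z:[-12,8] -> hit [-7/2,8], descend [2, 12, 22, 31]
  N2 x:[17/2,31/2] y:[12,27] z:[-11,5] -> miss, prune
  N12 x:[-7/2,6] y:[6,31] z:[-13/2,13/2] -> hit [6,6], descend [4, 11, 19, 30]
    N4 x:[-3/2,1] y:[20,26] z:[4,6] -> miss, prune
    N11 x:[-7/2,5/2] y:[10,16] z:[7/2,13/2] -> miss, prune
    N19 x:[2,6] y:[17,31] z:[-11/2,-3/2] -> miss, prune
    N30 x:[-7/2,-2] y:[6,9] z:[-13/2,-6] -> miss, prune
  N22 x:[-2,10] y:[-11,6] z:[-1,8] -> hit [-1,6], descend [15, 25, 27, 29]
    N15 x:[4,6] y:[-11,-6] z:[11/2,15/2] -> miss, prune
    N25 x:[9/2,10] y:[0,6] z:[4,8] -> hit [9/2,6], descend [10, 16]
      N10 x:[17/2,10] y:[0,6] z:[5,8] -> miss, prune
      N16 x:[9/2,6] y:[1,5] z:[4,11/2] -> hit [9/2,5] leaf, test {P7@t=9/2}
    N27 x:[15/2,17/2] y:[-11,-5] z:[-1/2,0] -> miss, prune
    N29 x:[-2,-3/2] y:[-6,-3] z:[-1,3/2] -> miss, prune
  N31 x:[-3/2,31/2] y:[-9,7] z:[-12,-4] -> miss, prune

15 AABB tests over nodes [0, 2, 12, 4, 11, 19, 30, 22, 15, 25, 10, 16, 27, 29, 31]; 1 leaf entered; closest P7.

== RESULT ==
[0, 2, 12, 4, 11, 19, 30, 22, 15, 25, 10, 16, 27, 29, 31]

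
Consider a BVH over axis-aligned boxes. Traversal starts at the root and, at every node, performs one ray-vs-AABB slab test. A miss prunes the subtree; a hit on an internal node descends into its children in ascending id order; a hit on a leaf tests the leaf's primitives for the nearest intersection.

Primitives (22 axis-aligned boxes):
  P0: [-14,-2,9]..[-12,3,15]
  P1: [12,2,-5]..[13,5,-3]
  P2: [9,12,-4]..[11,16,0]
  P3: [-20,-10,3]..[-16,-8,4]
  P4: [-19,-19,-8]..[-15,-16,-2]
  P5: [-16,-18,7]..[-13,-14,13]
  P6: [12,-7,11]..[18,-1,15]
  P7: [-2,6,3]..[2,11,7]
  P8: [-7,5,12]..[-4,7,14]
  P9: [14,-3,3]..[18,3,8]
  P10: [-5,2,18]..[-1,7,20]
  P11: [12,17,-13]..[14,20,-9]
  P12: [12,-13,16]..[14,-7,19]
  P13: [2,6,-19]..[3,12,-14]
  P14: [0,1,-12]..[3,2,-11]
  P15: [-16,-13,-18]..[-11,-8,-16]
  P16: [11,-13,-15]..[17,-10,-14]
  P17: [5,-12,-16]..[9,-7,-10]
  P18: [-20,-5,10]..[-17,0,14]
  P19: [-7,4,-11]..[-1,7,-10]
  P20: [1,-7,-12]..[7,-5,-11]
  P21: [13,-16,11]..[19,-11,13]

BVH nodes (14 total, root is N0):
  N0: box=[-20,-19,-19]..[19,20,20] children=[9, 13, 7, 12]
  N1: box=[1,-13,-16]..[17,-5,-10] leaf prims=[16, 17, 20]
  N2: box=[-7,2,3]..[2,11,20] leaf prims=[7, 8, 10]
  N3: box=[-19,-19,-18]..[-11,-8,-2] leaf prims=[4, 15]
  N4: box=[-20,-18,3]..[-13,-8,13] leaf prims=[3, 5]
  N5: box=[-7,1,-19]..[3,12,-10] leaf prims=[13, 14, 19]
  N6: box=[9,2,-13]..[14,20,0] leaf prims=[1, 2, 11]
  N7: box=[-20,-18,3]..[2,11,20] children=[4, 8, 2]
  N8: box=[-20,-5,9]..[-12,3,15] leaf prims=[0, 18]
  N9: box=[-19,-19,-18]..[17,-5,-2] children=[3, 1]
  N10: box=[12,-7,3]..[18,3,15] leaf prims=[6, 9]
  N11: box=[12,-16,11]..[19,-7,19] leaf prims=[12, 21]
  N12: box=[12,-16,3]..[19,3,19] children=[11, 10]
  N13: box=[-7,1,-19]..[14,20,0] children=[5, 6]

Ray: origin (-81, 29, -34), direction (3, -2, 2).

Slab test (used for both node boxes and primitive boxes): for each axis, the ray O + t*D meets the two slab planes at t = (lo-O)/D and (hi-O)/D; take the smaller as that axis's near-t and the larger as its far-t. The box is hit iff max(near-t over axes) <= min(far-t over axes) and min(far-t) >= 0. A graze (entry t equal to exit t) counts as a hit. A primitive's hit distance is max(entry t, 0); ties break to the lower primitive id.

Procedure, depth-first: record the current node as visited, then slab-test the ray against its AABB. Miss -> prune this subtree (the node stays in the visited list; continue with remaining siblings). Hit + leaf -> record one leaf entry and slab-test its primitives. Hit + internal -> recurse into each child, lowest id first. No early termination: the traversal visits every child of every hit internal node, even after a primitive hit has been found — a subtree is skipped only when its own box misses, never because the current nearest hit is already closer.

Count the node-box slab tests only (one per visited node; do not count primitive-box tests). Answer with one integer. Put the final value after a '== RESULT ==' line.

Trace the traversal:
N0 x:[61/3,100/3] y:[9/2,24] z:[15/2,27] -> hit [61/3,24], descend [7, 9, 12, 13]
  N7 x:[61/3,83/3] y:[9,47/2] z:[37/2,27] -> hit [61/3,47/2], descend [2, 4, 8]
    N2 x:[74/3,83/3] y:[9,27/2] z:[37/2,27] -> miss, prune
    N4 x:[61/3,68/3] y:[37/2,47/2] z:[37/2,47/2] -> hit [61/3,68/3] leaf, test {P3(miss), P5@t=65/3}
    N8 x:[61/3,23] y:[13,17] z:[43/2,49/2] -> miss, prune
  N9 x:[62/3,98/3] y:[17,24] z:[8,16] -> miss, prune
  N12 x:[31,100/3] y:[13,45/2] z:[37/2,53/2] -> miss, prune
  N13 x:[74/3,95/3] y:[9/2,14] z:[15/2,17] -> miss, prune

8 AABB tests over nodes [0, 7, 2, 4, 8, 9, 12, 13]; 1 leaf entered; closest P5.

== RESULT ==
8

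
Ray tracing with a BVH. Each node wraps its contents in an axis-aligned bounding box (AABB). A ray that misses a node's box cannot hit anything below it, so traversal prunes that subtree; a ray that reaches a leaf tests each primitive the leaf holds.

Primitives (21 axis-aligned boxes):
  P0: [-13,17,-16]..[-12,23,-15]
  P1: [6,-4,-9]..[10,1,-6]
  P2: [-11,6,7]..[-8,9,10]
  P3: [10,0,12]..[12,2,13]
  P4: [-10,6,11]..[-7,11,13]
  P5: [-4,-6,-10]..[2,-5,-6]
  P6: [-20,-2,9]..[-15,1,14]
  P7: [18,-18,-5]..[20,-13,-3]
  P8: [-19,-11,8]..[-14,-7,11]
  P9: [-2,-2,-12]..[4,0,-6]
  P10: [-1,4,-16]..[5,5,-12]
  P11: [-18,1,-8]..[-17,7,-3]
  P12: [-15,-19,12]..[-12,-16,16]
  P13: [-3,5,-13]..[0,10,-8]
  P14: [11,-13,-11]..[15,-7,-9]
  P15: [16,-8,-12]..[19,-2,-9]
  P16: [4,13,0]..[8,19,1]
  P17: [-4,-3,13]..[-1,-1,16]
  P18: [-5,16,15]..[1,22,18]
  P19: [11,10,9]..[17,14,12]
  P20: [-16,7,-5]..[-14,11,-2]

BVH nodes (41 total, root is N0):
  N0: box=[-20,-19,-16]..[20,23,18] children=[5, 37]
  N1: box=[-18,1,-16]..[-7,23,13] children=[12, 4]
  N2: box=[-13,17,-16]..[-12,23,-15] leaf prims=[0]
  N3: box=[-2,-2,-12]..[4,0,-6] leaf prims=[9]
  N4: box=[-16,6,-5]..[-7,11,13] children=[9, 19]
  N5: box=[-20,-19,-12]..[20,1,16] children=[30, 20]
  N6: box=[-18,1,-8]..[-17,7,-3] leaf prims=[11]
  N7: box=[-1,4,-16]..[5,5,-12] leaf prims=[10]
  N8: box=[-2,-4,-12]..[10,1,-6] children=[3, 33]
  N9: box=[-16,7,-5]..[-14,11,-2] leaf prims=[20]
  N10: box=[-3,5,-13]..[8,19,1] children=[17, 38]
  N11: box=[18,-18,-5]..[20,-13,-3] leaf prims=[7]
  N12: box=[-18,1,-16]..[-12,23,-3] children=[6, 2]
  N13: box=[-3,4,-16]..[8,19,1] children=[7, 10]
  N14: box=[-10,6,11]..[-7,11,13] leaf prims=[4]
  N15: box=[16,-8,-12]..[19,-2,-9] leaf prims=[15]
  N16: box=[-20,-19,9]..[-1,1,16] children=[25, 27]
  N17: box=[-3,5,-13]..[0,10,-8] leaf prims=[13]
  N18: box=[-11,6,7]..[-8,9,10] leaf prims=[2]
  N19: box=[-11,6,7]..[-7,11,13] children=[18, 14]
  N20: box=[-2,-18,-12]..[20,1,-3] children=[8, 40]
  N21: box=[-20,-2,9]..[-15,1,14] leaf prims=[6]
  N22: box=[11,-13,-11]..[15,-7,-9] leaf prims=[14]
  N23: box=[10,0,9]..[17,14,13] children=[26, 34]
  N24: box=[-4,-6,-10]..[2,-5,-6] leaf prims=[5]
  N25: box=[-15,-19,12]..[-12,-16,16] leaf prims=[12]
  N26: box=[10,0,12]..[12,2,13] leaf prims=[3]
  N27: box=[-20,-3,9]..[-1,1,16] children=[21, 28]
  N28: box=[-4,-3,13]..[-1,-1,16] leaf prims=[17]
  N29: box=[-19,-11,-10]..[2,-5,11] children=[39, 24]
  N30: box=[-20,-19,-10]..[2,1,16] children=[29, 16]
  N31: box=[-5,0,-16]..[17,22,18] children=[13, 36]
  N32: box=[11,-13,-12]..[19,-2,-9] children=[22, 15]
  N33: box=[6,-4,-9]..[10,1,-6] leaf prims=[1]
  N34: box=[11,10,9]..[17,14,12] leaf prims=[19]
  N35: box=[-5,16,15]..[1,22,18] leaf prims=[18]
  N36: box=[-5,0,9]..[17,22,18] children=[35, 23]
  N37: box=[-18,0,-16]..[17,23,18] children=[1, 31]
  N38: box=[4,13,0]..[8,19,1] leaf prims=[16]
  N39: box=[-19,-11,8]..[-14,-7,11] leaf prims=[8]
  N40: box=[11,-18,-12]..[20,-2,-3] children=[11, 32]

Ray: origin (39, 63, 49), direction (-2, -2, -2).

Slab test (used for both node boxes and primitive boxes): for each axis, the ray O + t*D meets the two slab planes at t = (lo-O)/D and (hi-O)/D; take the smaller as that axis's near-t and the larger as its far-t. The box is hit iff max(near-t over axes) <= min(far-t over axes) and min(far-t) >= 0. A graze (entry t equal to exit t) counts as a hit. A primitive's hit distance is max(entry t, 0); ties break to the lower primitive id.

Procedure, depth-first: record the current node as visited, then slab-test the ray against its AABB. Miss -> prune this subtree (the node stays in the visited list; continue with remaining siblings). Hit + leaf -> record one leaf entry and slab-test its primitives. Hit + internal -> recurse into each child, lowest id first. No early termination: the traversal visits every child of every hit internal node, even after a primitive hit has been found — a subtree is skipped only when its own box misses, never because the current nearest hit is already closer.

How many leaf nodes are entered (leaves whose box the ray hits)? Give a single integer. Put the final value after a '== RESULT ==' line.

Traverse from the root:
N0 x:[19/2,59/2] y:[20,41] z:[31/2,65/2] -> hit [20,59/2], descend [5, 37]
  N5 x:[19/2,59/2] y:[31,41] z:[33/2,61/2] -> miss, prune
  N37 x:[11,57/2] y:[20,63/2] z:[31/2,65/2] -> hit [20,57/2], descend [1, 31]
    N1 x:[23,57/2] y:[20,31] z:[18,65/2] -> hit [23,57/2], descend [4, 12]
      N4 x:[23,55/2] y:[26,57/2] z:[18,27] -> hit [26,27], descend [9, 19]
        N9 x:[53/2,55/2] y:[26,28] z:[51/2,27] -> hit [53/2,27] leaf, test {P20@t=53/2}
        N19 x:[23,25] y:[26,57/2] z:[18,21] -> miss, prune
      N12 x:[51/2,57/2] y:[20,31] z:[26,65/2] -> hit [26,57/2], descend [2, 6]
        N2 x:[51/2,26] y:[20,23] z:[32,65/2] -> miss, prune
        N6 x:[28,57/2] y:[28,31] z:[26,57/2] -> hit [28,57/2] leaf, test {P11@t=28}
    N31 x:[11,22] y:[41/2,63/2] z:[31/2,65/2] -> hit [41/2,22], descend [13, 36]
      N13 x:[31/2,21] y:[22,59/2] z:[24,65/2] -> miss, prune
      N36 x:[11,22] y:[41/2,63/2] z:[31/2,20] -> miss, prune

Visited [0, 5, 37, 1, 4, 9, 19, 12, 2, 6, 31, 13, 36]. Tests: 13 box, 2 leaf. Nearest: P20.

== RESULT ==
2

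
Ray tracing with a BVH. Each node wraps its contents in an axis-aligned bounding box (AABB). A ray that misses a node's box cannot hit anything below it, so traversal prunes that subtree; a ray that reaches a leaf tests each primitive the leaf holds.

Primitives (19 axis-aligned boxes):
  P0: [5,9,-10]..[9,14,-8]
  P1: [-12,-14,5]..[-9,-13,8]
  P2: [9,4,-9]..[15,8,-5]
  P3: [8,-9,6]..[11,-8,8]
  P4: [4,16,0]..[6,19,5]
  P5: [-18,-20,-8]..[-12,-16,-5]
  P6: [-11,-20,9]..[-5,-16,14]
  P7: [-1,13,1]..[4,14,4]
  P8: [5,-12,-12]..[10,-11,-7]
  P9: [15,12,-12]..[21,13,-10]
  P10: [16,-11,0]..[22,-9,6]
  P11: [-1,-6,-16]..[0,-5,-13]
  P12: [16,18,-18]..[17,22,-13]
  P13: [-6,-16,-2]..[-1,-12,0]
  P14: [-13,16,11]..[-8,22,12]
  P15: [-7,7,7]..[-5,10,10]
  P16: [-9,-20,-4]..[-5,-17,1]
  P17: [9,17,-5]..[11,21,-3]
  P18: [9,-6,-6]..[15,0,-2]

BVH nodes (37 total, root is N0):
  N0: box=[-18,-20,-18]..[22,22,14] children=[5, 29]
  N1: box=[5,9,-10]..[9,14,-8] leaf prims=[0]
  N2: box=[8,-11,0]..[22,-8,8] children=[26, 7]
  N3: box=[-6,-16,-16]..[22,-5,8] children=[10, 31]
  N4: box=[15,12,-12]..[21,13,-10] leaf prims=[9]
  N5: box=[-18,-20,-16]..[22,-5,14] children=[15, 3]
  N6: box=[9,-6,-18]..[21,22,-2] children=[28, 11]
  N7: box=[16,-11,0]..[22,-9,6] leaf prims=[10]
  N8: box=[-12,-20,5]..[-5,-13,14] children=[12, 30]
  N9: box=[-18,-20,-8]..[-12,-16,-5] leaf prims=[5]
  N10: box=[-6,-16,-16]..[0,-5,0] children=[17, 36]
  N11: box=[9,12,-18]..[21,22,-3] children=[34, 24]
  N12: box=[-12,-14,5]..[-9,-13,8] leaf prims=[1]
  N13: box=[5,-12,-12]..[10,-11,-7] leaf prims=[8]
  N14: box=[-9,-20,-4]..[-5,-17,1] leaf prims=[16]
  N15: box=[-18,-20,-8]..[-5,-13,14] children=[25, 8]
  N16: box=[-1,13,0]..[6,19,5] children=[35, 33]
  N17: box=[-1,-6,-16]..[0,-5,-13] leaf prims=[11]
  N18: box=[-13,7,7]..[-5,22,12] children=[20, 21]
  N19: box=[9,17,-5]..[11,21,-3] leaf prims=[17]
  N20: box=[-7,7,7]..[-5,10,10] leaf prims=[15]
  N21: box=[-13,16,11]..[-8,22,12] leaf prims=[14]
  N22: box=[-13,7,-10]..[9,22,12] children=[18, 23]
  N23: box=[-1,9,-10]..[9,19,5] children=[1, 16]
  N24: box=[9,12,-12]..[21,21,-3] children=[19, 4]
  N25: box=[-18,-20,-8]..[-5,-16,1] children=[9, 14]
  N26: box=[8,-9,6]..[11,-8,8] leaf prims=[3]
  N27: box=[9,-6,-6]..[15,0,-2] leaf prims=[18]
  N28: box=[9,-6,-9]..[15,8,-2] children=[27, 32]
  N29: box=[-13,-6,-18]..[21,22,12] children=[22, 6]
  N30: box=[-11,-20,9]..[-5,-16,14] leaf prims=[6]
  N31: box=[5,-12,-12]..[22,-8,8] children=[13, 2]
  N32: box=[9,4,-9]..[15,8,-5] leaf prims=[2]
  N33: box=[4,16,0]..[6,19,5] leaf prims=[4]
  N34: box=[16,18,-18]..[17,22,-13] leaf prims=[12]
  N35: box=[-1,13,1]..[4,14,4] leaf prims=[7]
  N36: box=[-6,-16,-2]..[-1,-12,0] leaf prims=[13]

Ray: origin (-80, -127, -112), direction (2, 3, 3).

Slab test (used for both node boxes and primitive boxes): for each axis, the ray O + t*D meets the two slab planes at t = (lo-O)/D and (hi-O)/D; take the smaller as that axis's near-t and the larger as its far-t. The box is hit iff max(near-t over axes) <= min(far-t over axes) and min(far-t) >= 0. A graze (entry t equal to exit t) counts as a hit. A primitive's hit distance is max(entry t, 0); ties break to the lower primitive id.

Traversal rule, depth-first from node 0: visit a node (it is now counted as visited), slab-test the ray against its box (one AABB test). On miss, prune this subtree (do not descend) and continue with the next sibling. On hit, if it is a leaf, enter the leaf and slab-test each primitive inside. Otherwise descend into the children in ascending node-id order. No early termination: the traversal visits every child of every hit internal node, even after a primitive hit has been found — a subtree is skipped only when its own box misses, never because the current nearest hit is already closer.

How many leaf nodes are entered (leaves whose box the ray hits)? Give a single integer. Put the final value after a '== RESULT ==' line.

Traverse from the root:
N0 x:[31,51] y:[107/3,149/3] z:[94/3,42] -> hit [107/3,42], descend [5, 29]
  N5 x:[31,51] y:[107/3,122/3] z:[32,42] -> hit [107/3,122/3], descend [3, 15]
    N3 x:[37,51] y:[37,122/3] z:[32,40] -> hit [37,40], descend [10, 31]
      N10 x:[37,40] y:[37,122/3] z:[32,112/3] -> hit [37,112/3], descend [17, 36]
        N17 x:[79/2,40] y:[121/3,122/3] z:[32,33] -> miss, prune
        N36 x:[37,79/2] y:[37,115/3] z:[110/3,112/3] -> hit [37,112/3] leaf, test {P13@t=37}
      N31 x:[85/2,51] y:[115/3,119/3] z:[100/3,40] -> miss, prune
    N15 x:[31,75/2] y:[107/3,38] z:[104/3,42] -> hit [107/3,75/2], descend [8, 25]
      N8 x:[34,75/2] y:[107/3,38] z:[39,42] -> miss, prune
      N25 x:[31,75/2] y:[107/3,37] z:[104/3,113/3] -> hit [107/3,37], descend [9, 14]
        N9 x:[31,34] y:[107/3,37] z:[104/3,107/3] -> miss, prune
        N14 x:[71/2,75/2] y:[107/3,110/3] z:[36,113/3] -> hit [36,110/3] leaf, test {P16@t=36}
  N29 x:[67/2,101/2] y:[121/3,149/3] z:[94/3,124/3] -> hit [121/3,124/3], descend [6, 22]
    N6 x:[89/2,101/2] y:[121/3,149/3] z:[94/3,110/3] -> miss, prune
    N22 x:[67/2,89/2] y:[134/3,149/3] z:[34,124/3] -> miss, prune

Summary -> nodes [0, 5, 3, 10, 17, 36, 31, 15, 8, 25, 9, 14, 29, 6, 22]; box-tests=15; leaf-entries=2; first=P16

== RESULT ==
2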